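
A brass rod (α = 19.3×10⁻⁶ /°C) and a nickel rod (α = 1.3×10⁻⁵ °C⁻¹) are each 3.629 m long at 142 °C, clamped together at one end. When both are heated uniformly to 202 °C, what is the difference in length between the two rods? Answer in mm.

ΔT = 60 K
brass: ΔL = 19.3×10⁻⁶ × 3.629 m × 60 = 4.2024×10⁻³ m = 4.2024 mm
nickel: ΔL = 1.3×10⁻⁵ × 3.629 m × 60 = 2.8306×10⁻³ m = 2.8306 mm
difference = 4.2024 − 2.8306 = 1.3718 mm

1.37 mm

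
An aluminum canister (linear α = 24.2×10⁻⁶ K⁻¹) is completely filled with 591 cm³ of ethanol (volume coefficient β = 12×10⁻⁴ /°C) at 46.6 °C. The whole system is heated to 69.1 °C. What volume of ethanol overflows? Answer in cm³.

The canister also expands: β_container ≈ 3α = 7.26×10⁻⁵ /K
Net overflow = V₀(β_liq − 3α_cont)ΔT
β − 3α = 1.20×10⁻³ − 7.26×10⁻⁵ = 1.1274×10⁻³ /K; ΔT = 22.5 K
ΔV = 591 × 1.1274×10⁻³ × 22.5 = 15.0 cm³

15.0 cm³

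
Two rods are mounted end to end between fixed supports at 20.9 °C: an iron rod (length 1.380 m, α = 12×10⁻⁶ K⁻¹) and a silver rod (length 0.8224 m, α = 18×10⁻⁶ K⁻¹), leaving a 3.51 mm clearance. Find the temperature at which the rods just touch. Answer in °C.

T = 133 °C

Gap closes when ΔL₁ + ΔL₂ = 3.51 mm = 3.51×10⁻³ m
(α₁L₁ + α₂L₂)ΔT = g
α₁L₁ + α₂L₂ = 12×10⁻⁶×1.380 + 18×10⁻⁶×0.8224 = 3.13632×10⁻⁵ m/K
ΔT = 3.51×10⁻³ / 3.13632×10⁻⁵ = 111.91 K
T = 20.9 + 111.91 = 132.81 °C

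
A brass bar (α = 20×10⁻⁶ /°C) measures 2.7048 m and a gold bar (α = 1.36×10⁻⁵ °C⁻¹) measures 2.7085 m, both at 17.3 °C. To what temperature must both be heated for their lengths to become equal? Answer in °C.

L₁(1 + α₁ΔT) = L₂(1 + α₂ΔT) ⇒ ΔT = (L₂ − L₁)/(α₁L₁ − α₂L₂)
L₂ − L₁ = 2.7085 − 2.7048 = 3.70×10⁻³ m
α₁L₁ − α₂L₂ = 20×10⁻⁶×2.7048 − 1.36×10⁻⁵×2.7085 = 1.72604×10⁻⁵ m/K
ΔT = 3.70×10⁻³ / 1.72604×10⁻⁵ = 214.364 K
T = 17.3 + 214.364 = 231.664 °C

T = 231.7 °C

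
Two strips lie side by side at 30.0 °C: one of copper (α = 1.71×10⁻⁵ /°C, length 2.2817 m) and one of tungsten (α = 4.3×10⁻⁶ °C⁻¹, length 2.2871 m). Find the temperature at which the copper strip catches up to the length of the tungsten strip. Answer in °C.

Equal length when α₁L₁ΔT − α₂L₂ΔT = L₂ − L₁ = 5.40×10⁻³ m
α₁L₁ = 3.901707×10⁻⁵, α₂L₂ = 9.83453×10⁻⁶ → Δ(αL) = 2.918254×10⁻⁵ m/K
ΔT = 5.40×10⁻³ / 2.918254×10⁻⁵ = 185.042 K, so T = 30.0 + 185.042 = 215.042 °C

T = 215.0 °C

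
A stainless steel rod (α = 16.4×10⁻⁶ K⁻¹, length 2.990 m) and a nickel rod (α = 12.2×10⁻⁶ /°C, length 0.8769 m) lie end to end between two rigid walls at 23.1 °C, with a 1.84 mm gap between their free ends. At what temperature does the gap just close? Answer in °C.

Gap closes when ΔL₁ + ΔL₂ = 1.84 mm = 1.84×10⁻³ m
(α₁L₁ + α₂L₂)ΔT = g
α₁L₁ + α₂L₂ = 16.4×10⁻⁶×2.990 + 12.2×10⁻⁶×0.8769 = 5.973418×10⁻⁵ m/K
ΔT = 1.84×10⁻³ / 5.973418×10⁻⁵ = 30.803 K
T = 23.1 + 30.803 = 53.903 °C

T = 53.9 °C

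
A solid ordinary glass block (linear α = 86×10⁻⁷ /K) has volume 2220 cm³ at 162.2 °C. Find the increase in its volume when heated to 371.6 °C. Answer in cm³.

ΔV = 12.0 cm³

Isotropic solid: β ≈ 3α = 2.6×10⁻⁵ /K; ΔT = 209.4 K
ΔV = 3αV₀ΔT = 3(86×10⁻⁷)(2220)(209.4) = 12.0 cm³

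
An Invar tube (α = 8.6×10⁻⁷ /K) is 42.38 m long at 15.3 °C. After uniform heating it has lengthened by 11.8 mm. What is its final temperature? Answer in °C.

T = 339 °C

ΔL = αL₀ΔT ⇒ ΔT = ΔL / (αL₀)
ΔT = 11.8×10⁻³ m / (8.6×10⁻⁷ × 42.38 m) = 323.76 K
T = 15.3 + 323.76 = 339.06 °C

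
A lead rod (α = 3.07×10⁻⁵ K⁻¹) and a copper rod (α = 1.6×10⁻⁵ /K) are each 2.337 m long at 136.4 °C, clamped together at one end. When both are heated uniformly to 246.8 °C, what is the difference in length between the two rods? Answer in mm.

3.79 mm

ΔT = 110.4 K
lead: ΔL = 3.07×10⁻⁵ × 2.337 m × 110.4 = 7.9207×10⁻³ m = 7.9207 mm
copper: ΔL = 1.6×10⁻⁵ × 2.337 m × 110.4 = 4.1281×10⁻³ m = 4.1281 mm
difference = 7.9207 − 4.1281 = 3.7926 mm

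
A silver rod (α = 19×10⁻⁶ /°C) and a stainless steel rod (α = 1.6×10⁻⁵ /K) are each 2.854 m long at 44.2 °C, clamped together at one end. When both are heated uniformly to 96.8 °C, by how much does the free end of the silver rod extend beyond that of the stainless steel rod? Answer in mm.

0.450 mm

ΔT = 52.6 K
silver: ΔL = 19×10⁻⁶ × 2.854 m × 52.6 = 2.8523×10⁻³ m = 2.8523 mm
stainless steel: ΔL = 1.6×10⁻⁵ × 2.854 m × 52.6 = 2.4019×10⁻³ m = 2.4019 mm
difference = 2.8523 − 2.4019 = 0.4504 mm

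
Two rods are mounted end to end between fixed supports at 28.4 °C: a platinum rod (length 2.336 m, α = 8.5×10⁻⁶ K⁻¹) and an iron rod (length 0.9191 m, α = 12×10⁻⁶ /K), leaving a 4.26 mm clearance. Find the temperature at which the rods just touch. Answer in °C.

T = 166 °C

α₁L₁ = 1.9856×10⁻⁵ m/K, α₂L₂ = 1.10292×10⁻⁵ m/K → total 3.08852×10⁻⁵ m/K
ΔT = g/(α₁L₁+α₂L₂) = 4.26×10⁻³ / 3.08852×10⁻⁵ = 137.93 K
T = 28.4 + 137.93 = 166.33 °C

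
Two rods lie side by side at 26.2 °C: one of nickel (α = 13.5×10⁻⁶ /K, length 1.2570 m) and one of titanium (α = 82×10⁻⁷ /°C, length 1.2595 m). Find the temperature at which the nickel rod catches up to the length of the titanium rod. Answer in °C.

T = 402.6 °C

L₁(1 + α₁ΔT) = L₂(1 + α₂ΔT) ⇒ ΔT = (L₂ − L₁)/(α₁L₁ − α₂L₂)
L₂ − L₁ = 1.2595 − 1.2570 = 2.50×10⁻³ m
α₁L₁ − α₂L₂ = 13.5×10⁻⁶×1.2570 − 82×10⁻⁷×1.2595 = 6.6416×10⁻⁶ m/K
ΔT = 2.50×10⁻³ / 6.6416×10⁻⁶ = 376.415 K
T = 26.2 + 376.415 = 402.615 °C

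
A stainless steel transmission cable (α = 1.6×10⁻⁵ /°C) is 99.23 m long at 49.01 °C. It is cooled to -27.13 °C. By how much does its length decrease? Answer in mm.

|ΔT| = |-27.13 − 49.01| = 76.14 K
ΔL = αL₀ΔT = (1.6×10⁻⁵)(99.23)(76.14) = 1.21×10⁻¹ m

ΔL = 121 mm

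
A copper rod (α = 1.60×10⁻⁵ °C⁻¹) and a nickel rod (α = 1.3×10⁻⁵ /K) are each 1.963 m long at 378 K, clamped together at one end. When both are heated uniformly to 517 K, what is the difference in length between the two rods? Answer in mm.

ΔT = 139 K
copper: ΔL = 1.60×10⁻⁵ × 1.963 m × 139 = 4.3657×10⁻³ m = 4.3657 mm
nickel: ΔL = 1.3×10⁻⁵ × 1.963 m × 139 = 3.5471×10⁻³ m = 3.5471 mm
difference = 4.3657 − 3.5471 = 0.8186 mm

0.819 mm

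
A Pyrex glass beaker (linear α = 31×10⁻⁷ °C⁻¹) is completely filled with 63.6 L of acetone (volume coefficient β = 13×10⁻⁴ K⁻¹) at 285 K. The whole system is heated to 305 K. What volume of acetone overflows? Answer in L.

The beaker also expands: β_container ≈ 3α = 9.3×10⁻⁶ /K
Net overflow = V₀(β_liq − 3α_cont)ΔT
β − 3α = 1.30×10⁻³ − 9.3×10⁻⁶ = 1.2907×10⁻³ /K; ΔT = 20 K
ΔV = 63.6 × 1.2907×10⁻³ × 20 = 1.64 L

1.64 L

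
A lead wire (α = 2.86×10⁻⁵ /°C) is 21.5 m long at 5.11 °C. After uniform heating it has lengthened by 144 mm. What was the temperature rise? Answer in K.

ΔL = αL₀ΔT ⇒ ΔT = ΔL / (αL₀)
ΔT = 144×10⁻³ m / (2.86×10⁻⁵ × 21.5 m) = 234.18 K

ΔT = 234 K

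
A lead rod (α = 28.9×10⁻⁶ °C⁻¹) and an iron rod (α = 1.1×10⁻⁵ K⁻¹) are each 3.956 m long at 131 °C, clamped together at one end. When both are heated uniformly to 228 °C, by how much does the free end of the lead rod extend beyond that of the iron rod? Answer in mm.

6.87 mm

ΔT = 97 K
lead: ΔL = 28.9×10⁻⁶ × 3.956 m × 97 = 1.1090×10⁻² m = 11.090 mm
iron: ΔL = 1.1×10⁻⁵ × 3.956 m × 97 = 4.2211×10⁻³ m = 4.2211 mm
difference = 11.090 − 4.2211 = 6.8689 mm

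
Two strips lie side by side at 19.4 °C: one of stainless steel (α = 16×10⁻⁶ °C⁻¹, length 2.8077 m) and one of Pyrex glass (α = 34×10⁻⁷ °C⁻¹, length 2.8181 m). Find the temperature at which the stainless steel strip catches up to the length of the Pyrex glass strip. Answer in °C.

Equal length when α₁L₁ΔT − α₂L₂ΔT = L₂ − L₁ = 1.04×10⁻² m
α₁L₁ = 4.49232×10⁻⁵, α₂L₂ = 9.58154×10⁻⁶ → Δ(αL) = 3.534166×10⁻⁵ m/K
ΔT = 1.04×10⁻² / 3.534166×10⁻⁵ = 294.270 K, so T = 19.4 + 294.270 = 313.670 °C

T = 313.7 °C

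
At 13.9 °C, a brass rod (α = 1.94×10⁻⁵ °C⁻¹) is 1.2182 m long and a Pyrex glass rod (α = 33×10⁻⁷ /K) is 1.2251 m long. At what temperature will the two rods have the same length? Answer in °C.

T = 366.1 °C

Equal length when α₁L₁ΔT − α₂L₂ΔT = L₂ − L₁ = 6.90×10⁻³ m
α₁L₁ = 2.363308×10⁻⁵, α₂L₂ = 4.04283×10⁻⁶ → Δ(αL) = 1.959025×10⁻⁵ m/K
ΔT = 6.90×10⁻³ / 1.959025×10⁻⁵ = 352.216 K, so T = 13.9 + 352.216 = 366.116 °C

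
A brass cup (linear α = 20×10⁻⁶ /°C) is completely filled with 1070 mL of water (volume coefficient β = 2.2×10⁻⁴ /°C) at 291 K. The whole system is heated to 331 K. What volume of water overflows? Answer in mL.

The cup also expands: β_container ≈ 3α = 6.0×10⁻⁵ /K
Net overflow = V₀(β_liq − 3α_cont)ΔT
β − 3α = 2.20×10⁻⁴ − 6.0×10⁻⁵ = 1.60×10⁻⁴ /K; ΔT = 40 K
ΔV = 1070 × 1.60×10⁻⁴ × 40 = 6.85 mL

6.85 mL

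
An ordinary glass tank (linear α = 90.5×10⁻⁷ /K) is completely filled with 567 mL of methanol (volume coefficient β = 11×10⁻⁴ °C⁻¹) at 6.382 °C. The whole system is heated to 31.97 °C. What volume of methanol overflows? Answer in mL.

15.6 mL

The tank also expands: β_container ≈ 3α = 2.715×10⁻⁵ /K
Net overflow = V₀(β_liq − 3α_cont)ΔT
β − 3α = 1.10×10⁻³ − 2.715×10⁻⁵ = 1.07285×10⁻³ /K; ΔT = 25.588 K
ΔV = 567 × 1.07285×10⁻³ × 25.588 = 15.6 mL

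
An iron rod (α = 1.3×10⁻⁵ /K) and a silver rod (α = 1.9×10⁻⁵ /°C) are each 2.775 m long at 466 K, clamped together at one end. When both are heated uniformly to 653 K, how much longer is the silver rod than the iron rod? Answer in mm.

3.11 mm

ΔT = 187 K
iron: ΔL = 1.3×10⁻⁵ × 2.775 m × 187 = 6.7460×10⁻³ m = 6.7460 mm
silver: ΔL = 1.9×10⁻⁵ × 2.775 m × 187 = 9.8596×10⁻³ m = 9.8596 mm
difference = 9.8596 − 6.7460 = 3.1136 mm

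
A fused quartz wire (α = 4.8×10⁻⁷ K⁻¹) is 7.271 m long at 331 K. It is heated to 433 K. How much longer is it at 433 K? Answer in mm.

|ΔT| = |433 − 331| = 102 K
ΔL = αL₀ΔT = (4.8×10⁻⁷)(7.271)(102) = 3.56×10⁻⁴ m

ΔL = 0.356 mm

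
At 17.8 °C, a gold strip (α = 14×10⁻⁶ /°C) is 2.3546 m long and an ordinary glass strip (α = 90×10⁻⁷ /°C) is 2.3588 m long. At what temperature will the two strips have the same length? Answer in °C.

Equal length when α₁L₁ΔT − α₂L₂ΔT = L₂ − L₁ = 4.20×10⁻³ m
α₁L₁ = 3.29644×10⁻⁵, α₂L₂ = 2.12292×10⁻⁵ → Δ(αL) = 1.17352×10⁻⁵ m/K
ΔT = 4.20×10⁻³ / 1.17352×10⁻⁵ = 357.898 K, so T = 17.8 + 357.898 = 375.698 °C

T = 375.7 °C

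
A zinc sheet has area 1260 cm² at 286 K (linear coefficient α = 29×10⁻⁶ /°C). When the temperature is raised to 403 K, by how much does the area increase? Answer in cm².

ΔA = 8.55 cm²

Area coefficient ≈ 2α; |ΔT| = 117 K
ΔA = 2αA₀ΔT = 2(29×10⁻⁶)(1260)(117) = 8.55 cm²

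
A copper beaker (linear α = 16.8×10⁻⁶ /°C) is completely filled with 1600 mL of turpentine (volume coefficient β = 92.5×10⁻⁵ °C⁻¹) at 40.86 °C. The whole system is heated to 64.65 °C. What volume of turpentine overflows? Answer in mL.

33.3 mL

The beaker also expands: β_container ≈ 3α = 5.04×10⁻⁵ /K
Net overflow = V₀(β_liq − 3α_cont)ΔT
β − 3α = 9.25×10⁻⁴ − 5.04×10⁻⁵ = 8.746×10⁻⁴ /K; ΔT = 23.79 K
ΔV = 1600 × 8.746×10⁻⁴ × 23.79 = 33.3 mL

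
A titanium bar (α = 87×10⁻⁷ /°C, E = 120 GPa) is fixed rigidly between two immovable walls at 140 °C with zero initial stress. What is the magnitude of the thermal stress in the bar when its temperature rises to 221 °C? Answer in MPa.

σ = 84.6 MPa

Fully constrained: the free strain ε = αΔT is blocked, so σ = Eε = EαΔT.
|ΔT| = 81 K
σ = 120×10⁹ × 87×10⁻⁷ × 81 = 8.46×10⁷ Pa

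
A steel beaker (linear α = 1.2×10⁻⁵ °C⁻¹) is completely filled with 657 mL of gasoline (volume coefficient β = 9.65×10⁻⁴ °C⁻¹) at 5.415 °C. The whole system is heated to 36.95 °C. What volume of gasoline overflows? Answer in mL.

19.2 mL

The beaker also expands: β_container ≈ 3α = 3.6×10⁻⁵ /K
Net overflow = V₀(β_liq − 3α_cont)ΔT
β − 3α = 9.65×10⁻⁴ − 3.6×10⁻⁵ = 9.29×10⁻⁴ /K; ΔT = 31.535 K
ΔV = 657 × 9.29×10⁻⁴ × 31.535 = 19.2 mL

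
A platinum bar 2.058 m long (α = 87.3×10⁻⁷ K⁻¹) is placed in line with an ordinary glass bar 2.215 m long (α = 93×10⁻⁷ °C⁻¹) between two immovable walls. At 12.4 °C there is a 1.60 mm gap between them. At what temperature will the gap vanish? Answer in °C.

Gap closes when ΔL₁ + ΔL₂ = 1.60 mm = 1.60×10⁻³ m
(α₁L₁ + α₂L₂)ΔT = g
α₁L₁ + α₂L₂ = 87.3×10⁻⁷×2.058 + 93×10⁻⁷×2.215 = 3.856584×10⁻⁵ m/K
ΔT = 1.60×10⁻³ / 3.856584×10⁻⁵ = 41.487 K
T = 12.4 + 41.487 = 53.887 °C

T = 53.9 °C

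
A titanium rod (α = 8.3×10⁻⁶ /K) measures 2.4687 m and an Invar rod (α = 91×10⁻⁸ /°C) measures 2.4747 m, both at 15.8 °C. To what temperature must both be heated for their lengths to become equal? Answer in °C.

L₁(1 + α₁ΔT) = L₂(1 + α₂ΔT) ⇒ ΔT = (L₂ − L₁)/(α₁L₁ − α₂L₂)
L₂ − L₁ = 2.4747 − 2.4687 = 6.00×10⁻³ m
α₁L₁ − α₂L₂ = 8.3×10⁻⁶×2.4687 − 91×10⁻⁸×2.4747 = 1.8238233×10⁻⁵ m/K
ΔT = 6.00×10⁻³ / 1.8238233×10⁻⁵ = 328.979 K
T = 15.8 + 328.979 = 344.779 °C

T = 344.8 °C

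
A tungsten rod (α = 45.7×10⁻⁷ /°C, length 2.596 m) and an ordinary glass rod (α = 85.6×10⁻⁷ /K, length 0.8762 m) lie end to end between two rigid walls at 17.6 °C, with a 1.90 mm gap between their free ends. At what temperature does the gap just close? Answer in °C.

T = 116 °C

Gap closes when ΔL₁ + ΔL₂ = 1.90 mm = 1.90×10⁻³ m
(α₁L₁ + α₂L₂)ΔT = g
α₁L₁ + α₂L₂ = 45.7×10⁻⁷×2.596 + 85.6×10⁻⁷×0.8762 = 1.9363992×10⁻⁵ m/K
ΔT = 1.90×10⁻³ / 1.9363992×10⁻⁵ = 98.12 K
T = 17.6 + 98.12 = 115.72 °C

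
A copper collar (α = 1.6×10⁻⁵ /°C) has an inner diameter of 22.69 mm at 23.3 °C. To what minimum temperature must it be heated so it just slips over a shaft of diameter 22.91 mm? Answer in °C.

Required Δd = 22.91 − 22.69 = 0.22 mm
Δd = αd₀ΔT ⇒ ΔT = Δd/(αd₀) = 0.22 / (1.6×10⁻⁵ × 22.69) = 605.99 K
T_min = 23.3 + 605.99 = 629.29 °C

T = 629 °C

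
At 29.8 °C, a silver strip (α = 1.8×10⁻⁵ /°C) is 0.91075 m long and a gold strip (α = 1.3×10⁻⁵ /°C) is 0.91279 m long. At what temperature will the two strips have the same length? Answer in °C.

Equal length when α₁L₁ΔT − α₂L₂ΔT = L₂ − L₁ = 2.04×10⁻³ m
α₁L₁ = 1.63935×10⁻⁵, α₂L₂ = 1.186627×10⁻⁵ → Δ(αL) = 4.52723×10⁻⁶ m/K
ΔT = 2.04×10⁻³ / 4.52723×10⁻⁶ = 450.607 K, so T = 29.8 + 450.607 = 480.407 °C

T = 480.4 °C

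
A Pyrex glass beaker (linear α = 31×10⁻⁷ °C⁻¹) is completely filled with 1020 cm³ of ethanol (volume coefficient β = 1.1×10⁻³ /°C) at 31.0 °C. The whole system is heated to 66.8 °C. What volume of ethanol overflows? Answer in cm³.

39.8 cm³

The beaker also expands: β_container ≈ 3α = 9.3×10⁻⁶ /K
Net overflow = V₀(β_liq − 3α_cont)ΔT
β − 3α = 1.10×10⁻³ − 9.3×10⁻⁶ = 1.0907×10⁻³ /K; ΔT = 35.8 K
ΔV = 1020 × 1.0907×10⁻³ × 35.8 = 39.8 cm³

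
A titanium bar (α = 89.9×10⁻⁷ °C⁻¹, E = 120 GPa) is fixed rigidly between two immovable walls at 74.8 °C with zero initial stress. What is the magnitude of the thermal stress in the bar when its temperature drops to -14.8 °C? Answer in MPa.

Fully constrained: the free strain ε = αΔT is blocked, so σ = Eε = EαΔT.
|ΔT| = 89.6 K
σ = 120×10⁹ × 89.9×10⁻⁷ × 89.6 = 9.67×10⁷ Pa

σ = 96.7 MPa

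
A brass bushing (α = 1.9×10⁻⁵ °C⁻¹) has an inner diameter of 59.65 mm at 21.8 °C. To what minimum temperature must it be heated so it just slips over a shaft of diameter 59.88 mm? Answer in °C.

Required Δd = 59.88 − 59.65 = 0.23 mm
Δd = αd₀ΔT ⇒ ΔT = Δd/(αd₀) = 0.23 / (1.9×10⁻⁵ × 59.65) = 202.94 K
T_min = 21.8 + 202.94 = 224.74 °C

T = 225 °C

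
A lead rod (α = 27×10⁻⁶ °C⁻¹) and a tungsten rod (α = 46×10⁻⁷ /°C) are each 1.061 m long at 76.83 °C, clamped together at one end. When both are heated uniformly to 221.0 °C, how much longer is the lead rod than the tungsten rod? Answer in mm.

ΔT = 144.17 K
lead: ΔL = 27×10⁻⁶ × 1.061 m × 144.17 = 4.1300×10⁻³ m = 4.1300 mm
tungsten: ΔL = 46×10⁻⁷ × 1.061 m × 144.17 = 7.0364×10⁻⁴ m = 0.70364 mm
difference = 4.1300 − 0.70364 = 3.42636 mm

3.43 mm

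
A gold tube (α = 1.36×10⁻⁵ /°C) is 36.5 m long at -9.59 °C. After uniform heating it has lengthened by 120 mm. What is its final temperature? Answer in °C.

ΔL = αL₀ΔT ⇒ ΔT = ΔL / (αL₀)
ΔT = 120×10⁻³ m / (1.36×10⁻⁵ × 36.5 m) = 241.74 K
T = -9.59 + 241.74 = 232.15 °C

T = 232 °C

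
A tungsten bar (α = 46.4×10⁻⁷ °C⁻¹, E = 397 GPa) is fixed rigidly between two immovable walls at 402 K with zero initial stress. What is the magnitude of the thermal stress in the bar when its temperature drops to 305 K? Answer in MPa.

Fully constrained: the free strain ε = αΔT is blocked, so σ = Eε = EαΔT.
|ΔT| = 97 K
σ = 397×10⁹ × 46.4×10⁻⁷ × 97 = 1.79×10⁸ Pa

σ = 179 MPa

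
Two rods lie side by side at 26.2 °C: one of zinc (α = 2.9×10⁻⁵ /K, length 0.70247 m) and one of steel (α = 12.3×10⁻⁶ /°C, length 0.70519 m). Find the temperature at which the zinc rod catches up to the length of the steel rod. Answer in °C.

Equal length when α₁L₁ΔT − α₂L₂ΔT = L₂ − L₁ = 2.72×10⁻³ m
α₁L₁ = 2.037163×10⁻⁵, α₂L₂ = 8.673837×10⁻⁶ → Δ(αL) = 1.1697793×10⁻⁵ m/K
ΔT = 2.72×10⁻³ / 1.1697793×10⁻⁵ = 232.522 K, so T = 26.2 + 232.522 = 258.722 °C

T = 258.7 °C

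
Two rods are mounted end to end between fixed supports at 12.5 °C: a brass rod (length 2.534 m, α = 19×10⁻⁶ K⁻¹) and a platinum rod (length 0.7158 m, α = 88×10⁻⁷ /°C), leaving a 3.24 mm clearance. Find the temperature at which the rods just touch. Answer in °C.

α₁L₁ = 4.8146×10⁻⁵ m/K, α₂L₂ = 6.29904×10⁻⁶ m/K → total 5.444504×10⁻⁵ m/K
ΔT = g/(α₁L₁+α₂L₂) = 3.24×10⁻³ / 5.444504×10⁻⁵ = 59.510 K
T = 12.5 + 59.510 = 72.010 °C

T = 72.0 °C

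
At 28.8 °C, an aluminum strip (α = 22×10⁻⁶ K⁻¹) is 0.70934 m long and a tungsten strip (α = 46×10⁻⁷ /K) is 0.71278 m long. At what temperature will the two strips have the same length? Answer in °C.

T = 307.9 °C

L₁(1 + α₁ΔT) = L₂(1 + α₂ΔT) ⇒ ΔT = (L₂ − L₁)/(α₁L₁ − α₂L₂)
L₂ − L₁ = 0.71278 − 0.70934 = 3.44×10⁻³ m
α₁L₁ − α₂L₂ = 22×10⁻⁶×0.70934 − 46×10⁻⁷×0.71278 = 1.2326692×10⁻⁵ m/K
ΔT = 3.44×10⁻³ / 1.2326692×10⁻⁵ = 279.069 K
T = 28.8 + 279.069 = 307.869 °C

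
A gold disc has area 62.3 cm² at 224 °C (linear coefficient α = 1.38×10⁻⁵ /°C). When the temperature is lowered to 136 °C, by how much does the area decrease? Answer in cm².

ΔA = 0.151 cm²

Area coefficient ≈ 2α; |ΔT| = 88 K
ΔA = 2αA₀ΔT = 2(1.38×10⁻⁵)(62.3)(88) = 0.151 cm²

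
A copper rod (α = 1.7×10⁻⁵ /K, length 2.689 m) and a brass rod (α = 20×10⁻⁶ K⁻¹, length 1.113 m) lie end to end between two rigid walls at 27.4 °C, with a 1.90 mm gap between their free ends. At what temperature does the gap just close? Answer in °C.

Gap closes when ΔL₁ + ΔL₂ = 1.90 mm = 1.90×10⁻³ m
(α₁L₁ + α₂L₂)ΔT = g
α₁L₁ + α₂L₂ = 1.7×10⁻⁵×2.689 + 20×10⁻⁶×1.113 = 6.7973×10⁻⁵ m/K
ΔT = 1.90×10⁻³ / 6.7973×10⁻⁵ = 27.952 K
T = 27.4 + 27.952 = 55.352 °C

T = 55.4 °C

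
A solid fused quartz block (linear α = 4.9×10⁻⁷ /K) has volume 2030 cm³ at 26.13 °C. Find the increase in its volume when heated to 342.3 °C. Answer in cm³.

Isotropic solid: β ≈ 3α = 1.5×10⁻⁶ /K; ΔT = 316.17 K
ΔV = 3αV₀ΔT = 3(4.9×10⁻⁷)(2030)(316.17) = 0.943 cm³

ΔV = 0.943 cm³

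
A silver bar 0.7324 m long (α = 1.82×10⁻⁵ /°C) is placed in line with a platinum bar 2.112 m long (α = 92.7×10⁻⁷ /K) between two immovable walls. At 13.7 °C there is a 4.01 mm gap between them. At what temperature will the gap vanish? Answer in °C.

Gap closes when ΔL₁ + ΔL₂ = 4.01 mm = 4.01×10⁻³ m
(α₁L₁ + α₂L₂)ΔT = g
α₁L₁ + α₂L₂ = 1.82×10⁻⁵×0.7324 + 92.7×10⁻⁷×2.112 = 3.290792×10⁻⁵ m/K
ΔT = 4.01×10⁻³ / 3.290792×10⁻⁵ = 121.86 K
T = 13.7 + 121.86 = 135.56 °C

T = 136 °C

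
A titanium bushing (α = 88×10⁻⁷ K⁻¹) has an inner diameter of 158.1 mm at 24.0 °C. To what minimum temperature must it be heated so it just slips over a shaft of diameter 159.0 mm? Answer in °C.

Required Δd = 159.0 − 158.1 = 0.9 mm
Δd = αd₀ΔT ⇒ ΔT = Δd/(αd₀) = 0.9 / (88×10⁻⁷ × 158.1) = 646.89 K
T_min = 24.0 + 646.89 = 670.89 °C

T = 671 °C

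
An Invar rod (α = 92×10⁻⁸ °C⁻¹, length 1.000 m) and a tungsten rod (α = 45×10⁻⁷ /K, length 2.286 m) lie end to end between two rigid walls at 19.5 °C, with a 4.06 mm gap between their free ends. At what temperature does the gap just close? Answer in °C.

T = 382 °C

α₁L₁ = 9.200×10⁻⁷ m/K, α₂L₂ = 1.0287×10⁻⁵ m/K → total 1.1207×10⁻⁵ m/K
ΔT = g/(α₁L₁+α₂L₂) = 4.06×10⁻³ / 1.1207×10⁻⁵ = 362.27 K
T = 19.5 + 362.27 = 381.77 °C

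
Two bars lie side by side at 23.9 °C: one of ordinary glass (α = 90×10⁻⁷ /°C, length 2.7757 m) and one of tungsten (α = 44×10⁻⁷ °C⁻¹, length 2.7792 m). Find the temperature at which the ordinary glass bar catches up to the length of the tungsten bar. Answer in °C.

L₁(1 + α₁ΔT) = L₂(1 + α₂ΔT) ⇒ ΔT = (L₂ − L₁)/(α₁L₁ − α₂L₂)
L₂ − L₁ = 2.7792 − 2.7757 = 3.50×10⁻³ m
α₁L₁ − α₂L₂ = 90×10⁻⁷×2.7757 − 44×10⁻⁷×2.7792 = 1.275282×10⁻⁵ m/K
ΔT = 3.50×10⁻³ / 1.275282×10⁻⁵ = 274.449 K
T = 23.9 + 274.449 = 298.349 °C

T = 298.3 °C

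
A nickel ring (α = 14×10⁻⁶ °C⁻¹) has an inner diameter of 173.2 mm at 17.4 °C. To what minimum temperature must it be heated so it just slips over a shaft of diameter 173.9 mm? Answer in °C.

Required Δd = 173.9 − 173.2 = 0.7 mm
Δd = αd₀ΔT ⇒ ΔT = Δd/(αd₀) = 0.7 / (14×10⁻⁶ × 173.2) = 288.68 K
T_min = 17.4 + 288.68 = 306.08 °C

T = 306 °C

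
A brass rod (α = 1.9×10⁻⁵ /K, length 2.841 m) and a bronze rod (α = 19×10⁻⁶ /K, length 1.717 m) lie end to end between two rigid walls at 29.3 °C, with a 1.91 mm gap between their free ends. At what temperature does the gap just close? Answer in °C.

Gap closes when ΔL₁ + ΔL₂ = 1.91 mm = 1.91×10⁻³ m
(α₁L₁ + α₂L₂)ΔT = g
α₁L₁ + α₂L₂ = 1.9×10⁻⁵×2.841 + 19×10⁻⁶×1.717 = 8.6602×10⁻⁵ m/K
ΔT = 1.91×10⁻³ / 8.6602×10⁻⁵ = 22.055 K
T = 29.3 + 22.055 = 51.355 °C

T = 51.4 °C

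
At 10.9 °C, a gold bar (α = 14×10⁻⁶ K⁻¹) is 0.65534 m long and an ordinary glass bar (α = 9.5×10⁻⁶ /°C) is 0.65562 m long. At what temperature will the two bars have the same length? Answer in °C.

T = 105.9 °C

L₁(1 + α₁ΔT) = L₂(1 + α₂ΔT) ⇒ ΔT = (L₂ − L₁)/(α₁L₁ − α₂L₂)
L₂ − L₁ = 0.65562 − 0.65534 = 2.80×10⁻⁴ m
α₁L₁ − α₂L₂ = 14×10⁻⁶×0.65534 − 9.5×10⁻⁶×0.65562 = 2.94637×10⁻⁶ m/K
ΔT = 2.80×10⁻⁴ / 2.94637×10⁻⁶ = 95.032 K
T = 10.9 + 95.032 = 105.932 °C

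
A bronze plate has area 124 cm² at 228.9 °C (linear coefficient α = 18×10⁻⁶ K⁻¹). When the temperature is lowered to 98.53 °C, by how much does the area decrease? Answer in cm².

Area coefficient ≈ 2α; |ΔT| = 130.37 K
ΔA = 2αA₀ΔT = 2(18×10⁻⁶)(124)(130.37) = 0.582 cm²

ΔA = 0.582 cm²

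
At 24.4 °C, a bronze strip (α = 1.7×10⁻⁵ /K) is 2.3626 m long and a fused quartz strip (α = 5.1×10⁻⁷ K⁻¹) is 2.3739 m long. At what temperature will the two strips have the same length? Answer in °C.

Equal length when α₁L₁ΔT − α₂L₂ΔT = L₂ − L₁ = 1.13×10⁻² m
α₁L₁ = 4.01642×10⁻⁵, α₂L₂ = 1.210689×10⁻⁶ → Δ(αL) = 3.8953511×10⁻⁵ m/K
ΔT = 1.13×10⁻² / 3.8953511×10⁻⁵ = 290.089 K, so T = 24.4 + 290.089 = 314.489 °C

T = 314.5 °C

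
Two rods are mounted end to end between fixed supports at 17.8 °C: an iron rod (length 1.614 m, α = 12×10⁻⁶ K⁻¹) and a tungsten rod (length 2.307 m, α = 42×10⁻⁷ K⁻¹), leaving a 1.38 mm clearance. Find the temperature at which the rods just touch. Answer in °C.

Gap closes when ΔL₁ + ΔL₂ = 1.38 mm = 1.38×10⁻³ m
(α₁L₁ + α₂L₂)ΔT = g
α₁L₁ + α₂L₂ = 12×10⁻⁶×1.614 + 42×10⁻⁷×2.307 = 2.90574×10⁻⁵ m/K
ΔT = 1.38×10⁻³ / 2.90574×10⁻⁵ = 47.492 K
T = 17.8 + 47.492 = 65.292 °C

T = 65.3 °C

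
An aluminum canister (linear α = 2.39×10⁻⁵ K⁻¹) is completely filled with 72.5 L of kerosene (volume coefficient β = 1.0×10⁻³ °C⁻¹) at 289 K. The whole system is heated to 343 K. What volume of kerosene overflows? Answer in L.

The canister also expands: β_container ≈ 3α = 7.17×10⁻⁵ /K
Net overflow = V₀(β_liq − 3α_cont)ΔT
β − 3α = 1.00×10⁻³ − 7.17×10⁻⁵ = 9.283×10⁻⁴ /K; ΔT = 54 K
ΔV = 72.5 × 9.283×10⁻⁴ × 54 = 3.63 L

3.63 L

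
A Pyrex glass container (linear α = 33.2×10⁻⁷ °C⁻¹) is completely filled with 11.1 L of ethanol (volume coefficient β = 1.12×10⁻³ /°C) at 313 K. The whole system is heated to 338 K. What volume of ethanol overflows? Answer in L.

The container also expands: β_container ≈ 3α = 9.96×10⁻⁶ /K
Net overflow = V₀(β_liq − 3α_cont)ΔT
β − 3α = 1.12×10⁻³ − 9.96×10⁻⁶ = 1.11004×10⁻³ /K; ΔT = 25 K
ΔV = 11.1 × 1.11004×10⁻³ × 25 = 0.308 L

0.308 L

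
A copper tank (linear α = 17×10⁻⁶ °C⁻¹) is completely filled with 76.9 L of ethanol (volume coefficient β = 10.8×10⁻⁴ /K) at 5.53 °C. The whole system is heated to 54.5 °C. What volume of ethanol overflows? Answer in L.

3.88 L

The tank also expands: β_container ≈ 3α = 5.1×10⁻⁵ /K
Net overflow = V₀(β_liq − 3α_cont)ΔT
β − 3α = 1.08×10⁻³ − 5.1×10⁻⁵ = 1.029×10⁻³ /K; ΔT = 48.97 K
ΔV = 76.9 × 1.029×10⁻³ × 48.97 = 3.88 L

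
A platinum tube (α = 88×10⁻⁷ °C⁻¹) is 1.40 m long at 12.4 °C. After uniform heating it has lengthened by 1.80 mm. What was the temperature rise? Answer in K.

ΔT = 146 K

ΔL = αL₀ΔT ⇒ ΔT = ΔL / (αL₀)
ΔT = 1.80×10⁻³ m / (88×10⁻⁷ × 1.40 m) = 146.10 K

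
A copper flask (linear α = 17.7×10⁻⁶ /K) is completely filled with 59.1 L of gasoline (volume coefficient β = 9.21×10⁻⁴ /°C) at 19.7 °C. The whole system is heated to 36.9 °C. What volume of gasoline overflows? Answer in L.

The flask also expands: β_container ≈ 3α = 5.31×10⁻⁵ /K
Net overflow = V₀(β_liq − 3α_cont)ΔT
β − 3α = 9.21×10⁻⁴ − 5.31×10⁻⁵ = 8.679×10⁻⁴ /K; ΔT = 17.2 K
ΔV = 59.1 × 8.679×10⁻⁴ × 17.2 = 0.882 L

0.882 L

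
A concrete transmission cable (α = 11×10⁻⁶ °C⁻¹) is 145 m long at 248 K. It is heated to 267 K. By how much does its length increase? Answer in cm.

|ΔT| = |267 − 248| = 19 K
ΔL = αL₀ΔT = (11×10⁻⁶)(145)(19) = 3.03×10⁻² m

ΔL = 3.03 cm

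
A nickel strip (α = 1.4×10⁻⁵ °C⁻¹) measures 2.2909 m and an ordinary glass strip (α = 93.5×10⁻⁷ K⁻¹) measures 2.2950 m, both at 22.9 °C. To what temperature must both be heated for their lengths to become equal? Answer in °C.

Equal length when α₁L₁ΔT − α₂L₂ΔT = L₂ − L₁ = 4.10×10⁻³ m
α₁L₁ = 3.20726×10⁻⁵, α₂L₂ = 2.145825×10⁻⁵ → Δ(αL) = 1.061435×10⁻⁵ m/K
ΔT = 4.10×10⁻³ / 1.061435×10⁻⁵ = 386.270 K, so T = 22.9 + 386.270 = 409.170 °C

T = 409.2 °C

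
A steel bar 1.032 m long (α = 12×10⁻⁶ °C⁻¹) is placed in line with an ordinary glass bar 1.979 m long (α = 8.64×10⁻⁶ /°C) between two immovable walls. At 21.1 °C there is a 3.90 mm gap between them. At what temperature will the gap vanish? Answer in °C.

Gap closes when ΔL₁ + ΔL₂ = 3.90 mm = 3.90×10⁻³ m
(α₁L₁ + α₂L₂)ΔT = g
α₁L₁ + α₂L₂ = 12×10⁻⁶×1.032 + 8.64×10⁻⁶×1.979 = 2.948256×10⁻⁵ m/K
ΔT = 3.90×10⁻³ / 2.948256×10⁻⁵ = 132.28 K
T = 21.1 + 132.28 = 153.38 °C

T = 153 °C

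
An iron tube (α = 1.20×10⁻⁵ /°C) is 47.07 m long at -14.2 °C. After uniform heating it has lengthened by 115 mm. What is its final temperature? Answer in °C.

ΔL = αL₀ΔT ⇒ ΔT = ΔL / (αL₀)
ΔT = 115×10⁻³ m / (1.20×10⁻⁵ × 47.07 m) = 203.60 K
T = -14.2 + 203.60 = 189.40 °C

T = 189 °C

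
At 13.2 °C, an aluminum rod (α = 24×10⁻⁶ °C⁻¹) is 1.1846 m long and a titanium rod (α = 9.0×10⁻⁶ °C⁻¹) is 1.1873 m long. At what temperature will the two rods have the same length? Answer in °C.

T = 165.4 °C

L₁(1 + α₁ΔT) = L₂(1 + α₂ΔT) ⇒ ΔT = (L₂ − L₁)/(α₁L₁ − α₂L₂)
L₂ − L₁ = 1.1873 − 1.1846 = 2.70×10⁻³ m
α₁L₁ − α₂L₂ = 24×10⁻⁶×1.1846 − 9.0×10⁻⁶×1.1873 = 1.77447×10⁻⁵ m/K
ΔT = 2.70×10⁻³ / 1.77447×10⁻⁵ = 152.158 K
T = 13.2 + 152.158 = 165.358 °C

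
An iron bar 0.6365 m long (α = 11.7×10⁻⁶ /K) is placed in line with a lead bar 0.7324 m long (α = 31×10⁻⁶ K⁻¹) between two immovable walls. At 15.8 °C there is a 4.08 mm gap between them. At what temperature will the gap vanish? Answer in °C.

T = 151 °C

α₁L₁ = 7.44705×10⁻⁶ m/K, α₂L₂ = 2.27044×10⁻⁵ m/K → total 3.015145×10⁻⁵ m/K
ΔT = g/(α₁L₁+α₂L₂) = 4.08×10⁻³ / 3.015145×10⁻⁵ = 135.32 K
T = 15.8 + 135.32 = 151.12 °C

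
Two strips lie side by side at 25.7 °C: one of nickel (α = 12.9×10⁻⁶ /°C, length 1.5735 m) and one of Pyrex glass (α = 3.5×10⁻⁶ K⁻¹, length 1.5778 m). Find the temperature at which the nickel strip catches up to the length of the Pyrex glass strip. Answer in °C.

T = 316.7 °C

L₁(1 + α₁ΔT) = L₂(1 + α₂ΔT) ⇒ ΔT = (L₂ − L₁)/(α₁L₁ − α₂L₂)
L₂ − L₁ = 1.5778 − 1.5735 = 4.30×10⁻³ m
α₁L₁ − α₂L₂ = 12.9×10⁻⁶×1.5735 − 3.5×10⁻⁶×1.5778 = 1.477585×10⁻⁵ m/K
ΔT = 4.30×10⁻³ / 1.477585×10⁻⁵ = 291.015 K
T = 25.7 + 291.015 = 316.715 °C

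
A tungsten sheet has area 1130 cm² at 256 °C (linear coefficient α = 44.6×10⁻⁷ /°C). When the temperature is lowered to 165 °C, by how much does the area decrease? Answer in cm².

ΔA = 0.917 cm²

Area coefficient ≈ 2α; |ΔT| = 91 K
ΔA = 2αA₀ΔT = 2(44.6×10⁻⁷)(1130)(91) = 0.917 cm²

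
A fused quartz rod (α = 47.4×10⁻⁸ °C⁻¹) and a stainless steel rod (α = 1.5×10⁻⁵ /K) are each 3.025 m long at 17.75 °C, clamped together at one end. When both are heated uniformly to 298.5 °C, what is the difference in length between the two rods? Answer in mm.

12.3 mm

ΔT = 280.75 K
fused quartz: ΔL = 47.4×10⁻⁸ × 3.025 m × 280.75 = 4.0255×10⁻⁴ m = 0.40255 mm
stainless steel: ΔL = 1.5×10⁻⁵ × 3.025 m × 280.75 = 1.2739×10⁻² m = 12.739 mm
difference = 12.739 − 0.40255 = 12.33645 mm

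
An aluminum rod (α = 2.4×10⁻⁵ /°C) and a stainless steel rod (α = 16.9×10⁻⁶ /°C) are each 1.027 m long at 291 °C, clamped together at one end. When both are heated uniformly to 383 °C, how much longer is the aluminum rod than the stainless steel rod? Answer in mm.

ΔT = 92 K
aluminum: ΔL = 2.4×10⁻⁵ × 1.027 m × 92 = 2.2676×10⁻³ m = 2.2676 mm
stainless steel: ΔL = 16.9×10⁻⁶ × 1.027 m × 92 = 1.5968×10⁻³ m = 1.5968 mm
difference = 2.2676 − 1.5968 = 0.6708 mm

0.671 mm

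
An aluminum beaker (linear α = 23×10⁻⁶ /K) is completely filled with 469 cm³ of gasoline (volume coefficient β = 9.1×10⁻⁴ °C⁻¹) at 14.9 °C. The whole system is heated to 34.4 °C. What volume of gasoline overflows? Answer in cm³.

The beaker also expands: β_container ≈ 3α = 6.9×10⁻⁵ /K
Net overflow = V₀(β_liq − 3α_cont)ΔT
β − 3α = 9.10×10⁻⁴ − 6.9×10⁻⁵ = 8.41×10⁻⁴ /K; ΔT = 19.5 K
ΔV = 469 × 8.41×10⁻⁴ × 19.5 = 7.69 cm³

7.69 cm³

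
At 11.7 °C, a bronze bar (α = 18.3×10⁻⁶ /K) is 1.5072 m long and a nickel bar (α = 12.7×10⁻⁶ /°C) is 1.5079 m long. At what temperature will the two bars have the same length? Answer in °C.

T = 94.72 °C

L₁(1 + α₁ΔT) = L₂(1 + α₂ΔT) ⇒ ΔT = (L₂ − L₁)/(α₁L₁ − α₂L₂)
L₂ − L₁ = 1.5079 − 1.5072 = 7.00×10⁻⁴ m
α₁L₁ − α₂L₂ = 18.3×10⁻⁶×1.5072 − 12.7×10⁻⁶×1.5079 = 8.43143×10⁻⁶ m/K
ΔT = 7.00×10⁻⁴ / 8.43143×10⁻⁶ = 83.0227 K
T = 11.7 + 83.0227 = 94.7227 °C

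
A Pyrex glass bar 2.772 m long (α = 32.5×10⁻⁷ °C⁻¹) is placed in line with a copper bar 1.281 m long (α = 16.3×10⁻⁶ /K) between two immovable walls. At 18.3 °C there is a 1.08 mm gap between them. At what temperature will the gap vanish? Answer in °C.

α₁L₁ = 9.009×10⁻⁶ m/K, α₂L₂ = 2.08803×10⁻⁵ m/K → total 2.98893×10⁻⁵ m/K
ΔT = g/(α₁L₁+α₂L₂) = 1.08×10⁻³ / 2.98893×10⁻⁵ = 36.133 K
T = 18.3 + 36.133 = 54.433 °C

T = 54.4 °C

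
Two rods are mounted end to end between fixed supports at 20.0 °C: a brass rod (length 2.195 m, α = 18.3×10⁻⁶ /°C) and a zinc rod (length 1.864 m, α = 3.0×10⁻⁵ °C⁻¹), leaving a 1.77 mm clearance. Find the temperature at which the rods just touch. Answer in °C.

T = 38.4 °C

α₁L₁ = 4.01685×10⁻⁵ m/K, α₂L₂ = 5.592×10⁻⁵ m/K → total 9.60885×10⁻⁵ m/K
ΔT = g/(α₁L₁+α₂L₂) = 1.77×10⁻³ / 9.60885×10⁻⁵ = 18.421 K
T = 20.0 + 18.421 = 38.421 °C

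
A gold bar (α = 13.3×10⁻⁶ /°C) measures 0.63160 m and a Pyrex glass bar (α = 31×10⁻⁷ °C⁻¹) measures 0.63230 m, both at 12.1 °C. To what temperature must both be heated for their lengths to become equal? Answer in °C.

T = 120.8 °C

Equal length when α₁L₁ΔT − α₂L₂ΔT = L₂ − L₁ = 7.00×10⁻⁴ m
α₁L₁ = 8.40028×10⁻⁶, α₂L₂ = 1.96013×10⁻⁶ → Δ(αL) = 6.44015×10⁻⁶ m/K
ΔT = 7.00×10⁻⁴ / 6.44015×10⁻⁶ = 108.693 K, so T = 12.1 + 108.693 = 120.793 °C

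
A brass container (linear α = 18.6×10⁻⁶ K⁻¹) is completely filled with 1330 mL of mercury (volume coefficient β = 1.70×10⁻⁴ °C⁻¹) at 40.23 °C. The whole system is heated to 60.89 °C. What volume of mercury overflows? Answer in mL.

3.14 mL

The container also expands: β_container ≈ 3α = 5.58×10⁻⁵ /K
Net overflow = V₀(β_liq − 3α_cont)ΔT
β − 3α = 1.70×10⁻⁴ − 5.58×10⁻⁵ = 1.142×10⁻⁴ /K; ΔT = 20.66 K
ΔV = 1330 × 1.142×10⁻⁴ × 20.66 = 3.14 mL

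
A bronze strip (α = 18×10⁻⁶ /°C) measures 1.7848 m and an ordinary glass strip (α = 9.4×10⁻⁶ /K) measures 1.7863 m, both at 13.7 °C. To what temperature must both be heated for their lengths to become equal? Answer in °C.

T = 111.5 °C

L₁(1 + α₁ΔT) = L₂(1 + α₂ΔT) ⇒ ΔT = (L₂ − L₁)/(α₁L₁ − α₂L₂)
L₂ − L₁ = 1.7863 − 1.7848 = 1.50×10⁻³ m
α₁L₁ − α₂L₂ = 18×10⁻⁶×1.7848 − 9.4×10⁻⁶×1.7863 = 1.533518×10⁻⁵ m/K
ΔT = 1.50×10⁻³ / 1.533518×10⁻⁵ = 97.814 K
T = 13.7 + 97.814 = 111.514 °C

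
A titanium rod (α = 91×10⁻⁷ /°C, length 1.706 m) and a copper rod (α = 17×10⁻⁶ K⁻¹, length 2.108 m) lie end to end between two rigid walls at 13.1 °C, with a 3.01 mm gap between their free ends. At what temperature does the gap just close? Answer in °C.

α₁L₁ = 1.55246×10⁻⁵ m/K, α₂L₂ = 3.5836×10⁻⁵ m/K → total 5.13606×10⁻⁵ m/K
ΔT = g/(α₁L₁+α₂L₂) = 3.01×10⁻³ / 5.13606×10⁻⁵ = 58.605 K
T = 13.1 + 58.605 = 71.705 °C

T = 71.7 °C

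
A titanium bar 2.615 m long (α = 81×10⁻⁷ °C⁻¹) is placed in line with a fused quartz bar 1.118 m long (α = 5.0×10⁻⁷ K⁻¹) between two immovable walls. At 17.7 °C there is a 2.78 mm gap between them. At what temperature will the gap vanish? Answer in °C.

T = 146 °C

α₁L₁ = 2.11815×10⁻⁵ m/K, α₂L₂ = 5.590×10⁻⁷ m/K → total 2.17405×10⁻⁵ m/K
ΔT = g/(α₁L₁+α₂L₂) = 2.78×10⁻³ / 2.17405×10⁻⁵ = 127.87 K
T = 17.7 + 127.87 = 145.57 °C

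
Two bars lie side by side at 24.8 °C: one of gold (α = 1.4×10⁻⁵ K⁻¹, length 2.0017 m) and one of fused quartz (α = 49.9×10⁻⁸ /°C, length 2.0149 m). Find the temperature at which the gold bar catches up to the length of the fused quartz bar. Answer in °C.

L₁(1 + α₁ΔT) = L₂(1 + α₂ΔT) ⇒ ΔT = (L₂ − L₁)/(α₁L₁ − α₂L₂)
L₂ − L₁ = 2.0149 − 2.0017 = 1.32×10⁻² m
α₁L₁ − α₂L₂ = 1.4×10⁻⁵×2.0017 − 49.9×10⁻⁸×2.0149 = 2.70183649×10⁻⁵ m/K
ΔT = 1.32×10⁻² / 2.70183649×10⁻⁵ = 488.557 K
T = 24.8 + 488.557 = 513.357 °C

T = 513.4 °C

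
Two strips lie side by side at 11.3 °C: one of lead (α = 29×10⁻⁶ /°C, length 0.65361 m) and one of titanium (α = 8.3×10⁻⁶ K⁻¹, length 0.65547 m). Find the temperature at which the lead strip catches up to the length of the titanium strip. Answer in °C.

Equal length when α₁L₁ΔT − α₂L₂ΔT = L₂ − L₁ = 1.86×10⁻³ m
α₁L₁ = 1.895469×10⁻⁵, α₂L₂ = 5.440401×10⁻⁶ → Δ(αL) = 1.3514289×10⁻⁵ m/K
ΔT = 1.86×10⁻³ / 1.3514289×10⁻⁵ = 137.632 K, so T = 11.3 + 137.632 = 148.932 °C

T = 148.9 °C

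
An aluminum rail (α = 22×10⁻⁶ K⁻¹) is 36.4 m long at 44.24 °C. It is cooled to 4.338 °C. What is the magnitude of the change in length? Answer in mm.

ΔL = 32.0 mm

|ΔT| = |4.338 − 44.24| = 39.902 K
ΔL = αL₀ΔT = (22×10⁻⁶)(36.4)(39.902) = 3.20×10⁻² m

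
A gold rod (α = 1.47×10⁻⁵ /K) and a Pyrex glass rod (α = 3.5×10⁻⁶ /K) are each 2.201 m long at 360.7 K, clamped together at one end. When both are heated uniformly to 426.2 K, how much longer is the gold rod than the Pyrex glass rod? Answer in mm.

1.61 mm

ΔT = 65.5 K
gold: ΔL = 1.47×10⁻⁵ × 2.201 m × 65.5 = 2.1192×10⁻³ m = 2.1192 mm
Pyrex glass: ΔL = 3.5×10⁻⁶ × 2.201 m × 65.5 = 5.0458×10⁻⁴ m = 0.50458 mm
difference = 2.1192 − 0.50458 = 1.61462 mm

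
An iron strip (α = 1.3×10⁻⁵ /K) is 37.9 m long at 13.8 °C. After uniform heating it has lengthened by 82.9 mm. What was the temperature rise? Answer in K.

ΔT = 168 K

ΔL = αL₀ΔT ⇒ ΔT = ΔL / (αL₀)
ΔT = 82.9×10⁻³ m / (1.3×10⁻⁵ × 37.9 m) = 168.26 K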